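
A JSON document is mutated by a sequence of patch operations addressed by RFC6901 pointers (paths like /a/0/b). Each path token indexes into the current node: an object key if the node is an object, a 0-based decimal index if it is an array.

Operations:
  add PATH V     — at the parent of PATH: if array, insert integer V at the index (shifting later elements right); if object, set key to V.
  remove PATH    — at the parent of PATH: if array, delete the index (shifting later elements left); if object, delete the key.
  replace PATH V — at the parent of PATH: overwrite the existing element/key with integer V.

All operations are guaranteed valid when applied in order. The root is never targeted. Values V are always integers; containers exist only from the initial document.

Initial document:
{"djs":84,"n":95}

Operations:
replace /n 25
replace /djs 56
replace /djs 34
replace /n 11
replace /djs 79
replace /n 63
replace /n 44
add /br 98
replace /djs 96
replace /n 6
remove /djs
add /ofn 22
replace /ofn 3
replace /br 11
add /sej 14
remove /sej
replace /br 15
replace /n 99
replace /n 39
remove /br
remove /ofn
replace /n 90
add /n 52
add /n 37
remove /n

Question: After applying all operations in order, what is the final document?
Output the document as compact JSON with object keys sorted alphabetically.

Answer: {}

Derivation:
After op 1 (replace /n 25): {"djs":84,"n":25}
After op 2 (replace /djs 56): {"djs":56,"n":25}
After op 3 (replace /djs 34): {"djs":34,"n":25}
After op 4 (replace /n 11): {"djs":34,"n":11}
After op 5 (replace /djs 79): {"djs":79,"n":11}
After op 6 (replace /n 63): {"djs":79,"n":63}
After op 7 (replace /n 44): {"djs":79,"n":44}
After op 8 (add /br 98): {"br":98,"djs":79,"n":44}
After op 9 (replace /djs 96): {"br":98,"djs":96,"n":44}
After op 10 (replace /n 6): {"br":98,"djs":96,"n":6}
After op 11 (remove /djs): {"br":98,"n":6}
After op 12 (add /ofn 22): {"br":98,"n":6,"ofn":22}
After op 13 (replace /ofn 3): {"br":98,"n":6,"ofn":3}
After op 14 (replace /br 11): {"br":11,"n":6,"ofn":3}
After op 15 (add /sej 14): {"br":11,"n":6,"ofn":3,"sej":14}
After op 16 (remove /sej): {"br":11,"n":6,"ofn":3}
After op 17 (replace /br 15): {"br":15,"n":6,"ofn":3}
After op 18 (replace /n 99): {"br":15,"n":99,"ofn":3}
After op 19 (replace /n 39): {"br":15,"n":39,"ofn":3}
After op 20 (remove /br): {"n":39,"ofn":3}
After op 21 (remove /ofn): {"n":39}
After op 22 (replace /n 90): {"n":90}
After op 23 (add /n 52): {"n":52}
After op 24 (add /n 37): {"n":37}
After op 25 (remove /n): {}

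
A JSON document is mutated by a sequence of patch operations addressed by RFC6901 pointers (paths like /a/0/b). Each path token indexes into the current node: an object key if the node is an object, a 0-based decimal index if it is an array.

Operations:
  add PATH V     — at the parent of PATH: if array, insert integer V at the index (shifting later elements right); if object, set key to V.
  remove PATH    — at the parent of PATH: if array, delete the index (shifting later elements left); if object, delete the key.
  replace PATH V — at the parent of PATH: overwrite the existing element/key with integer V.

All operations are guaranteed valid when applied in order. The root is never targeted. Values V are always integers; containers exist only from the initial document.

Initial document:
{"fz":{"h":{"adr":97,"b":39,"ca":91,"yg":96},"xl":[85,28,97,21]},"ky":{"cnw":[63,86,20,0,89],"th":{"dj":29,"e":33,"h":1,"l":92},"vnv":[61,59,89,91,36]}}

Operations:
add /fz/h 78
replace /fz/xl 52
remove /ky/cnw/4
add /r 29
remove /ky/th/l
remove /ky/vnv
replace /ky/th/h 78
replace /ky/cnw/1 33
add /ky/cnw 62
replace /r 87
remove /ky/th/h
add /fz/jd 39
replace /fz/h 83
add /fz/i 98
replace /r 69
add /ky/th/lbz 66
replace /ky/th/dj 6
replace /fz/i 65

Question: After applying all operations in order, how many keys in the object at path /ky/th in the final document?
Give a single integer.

After op 1 (add /fz/h 78): {"fz":{"h":78,"xl":[85,28,97,21]},"ky":{"cnw":[63,86,20,0,89],"th":{"dj":29,"e":33,"h":1,"l":92},"vnv":[61,59,89,91,36]}}
After op 2 (replace /fz/xl 52): {"fz":{"h":78,"xl":52},"ky":{"cnw":[63,86,20,0,89],"th":{"dj":29,"e":33,"h":1,"l":92},"vnv":[61,59,89,91,36]}}
After op 3 (remove /ky/cnw/4): {"fz":{"h":78,"xl":52},"ky":{"cnw":[63,86,20,0],"th":{"dj":29,"e":33,"h":1,"l":92},"vnv":[61,59,89,91,36]}}
After op 4 (add /r 29): {"fz":{"h":78,"xl":52},"ky":{"cnw":[63,86,20,0],"th":{"dj":29,"e":33,"h":1,"l":92},"vnv":[61,59,89,91,36]},"r":29}
After op 5 (remove /ky/th/l): {"fz":{"h":78,"xl":52},"ky":{"cnw":[63,86,20,0],"th":{"dj":29,"e":33,"h":1},"vnv":[61,59,89,91,36]},"r":29}
After op 6 (remove /ky/vnv): {"fz":{"h":78,"xl":52},"ky":{"cnw":[63,86,20,0],"th":{"dj":29,"e":33,"h":1}},"r":29}
After op 7 (replace /ky/th/h 78): {"fz":{"h":78,"xl":52},"ky":{"cnw":[63,86,20,0],"th":{"dj":29,"e":33,"h":78}},"r":29}
After op 8 (replace /ky/cnw/1 33): {"fz":{"h":78,"xl":52},"ky":{"cnw":[63,33,20,0],"th":{"dj":29,"e":33,"h":78}},"r":29}
After op 9 (add /ky/cnw 62): {"fz":{"h":78,"xl":52},"ky":{"cnw":62,"th":{"dj":29,"e":33,"h":78}},"r":29}
After op 10 (replace /r 87): {"fz":{"h":78,"xl":52},"ky":{"cnw":62,"th":{"dj":29,"e":33,"h":78}},"r":87}
After op 11 (remove /ky/th/h): {"fz":{"h":78,"xl":52},"ky":{"cnw":62,"th":{"dj":29,"e":33}},"r":87}
After op 12 (add /fz/jd 39): {"fz":{"h":78,"jd":39,"xl":52},"ky":{"cnw":62,"th":{"dj":29,"e":33}},"r":87}
After op 13 (replace /fz/h 83): {"fz":{"h":83,"jd":39,"xl":52},"ky":{"cnw":62,"th":{"dj":29,"e":33}},"r":87}
After op 14 (add /fz/i 98): {"fz":{"h":83,"i":98,"jd":39,"xl":52},"ky":{"cnw":62,"th":{"dj":29,"e":33}},"r":87}
After op 15 (replace /r 69): {"fz":{"h":83,"i":98,"jd":39,"xl":52},"ky":{"cnw":62,"th":{"dj":29,"e":33}},"r":69}
After op 16 (add /ky/th/lbz 66): {"fz":{"h":83,"i":98,"jd":39,"xl":52},"ky":{"cnw":62,"th":{"dj":29,"e":33,"lbz":66}},"r":69}
After op 17 (replace /ky/th/dj 6): {"fz":{"h":83,"i":98,"jd":39,"xl":52},"ky":{"cnw":62,"th":{"dj":6,"e":33,"lbz":66}},"r":69}
After op 18 (replace /fz/i 65): {"fz":{"h":83,"i":65,"jd":39,"xl":52},"ky":{"cnw":62,"th":{"dj":6,"e":33,"lbz":66}},"r":69}
Size at path /ky/th: 3

Answer: 3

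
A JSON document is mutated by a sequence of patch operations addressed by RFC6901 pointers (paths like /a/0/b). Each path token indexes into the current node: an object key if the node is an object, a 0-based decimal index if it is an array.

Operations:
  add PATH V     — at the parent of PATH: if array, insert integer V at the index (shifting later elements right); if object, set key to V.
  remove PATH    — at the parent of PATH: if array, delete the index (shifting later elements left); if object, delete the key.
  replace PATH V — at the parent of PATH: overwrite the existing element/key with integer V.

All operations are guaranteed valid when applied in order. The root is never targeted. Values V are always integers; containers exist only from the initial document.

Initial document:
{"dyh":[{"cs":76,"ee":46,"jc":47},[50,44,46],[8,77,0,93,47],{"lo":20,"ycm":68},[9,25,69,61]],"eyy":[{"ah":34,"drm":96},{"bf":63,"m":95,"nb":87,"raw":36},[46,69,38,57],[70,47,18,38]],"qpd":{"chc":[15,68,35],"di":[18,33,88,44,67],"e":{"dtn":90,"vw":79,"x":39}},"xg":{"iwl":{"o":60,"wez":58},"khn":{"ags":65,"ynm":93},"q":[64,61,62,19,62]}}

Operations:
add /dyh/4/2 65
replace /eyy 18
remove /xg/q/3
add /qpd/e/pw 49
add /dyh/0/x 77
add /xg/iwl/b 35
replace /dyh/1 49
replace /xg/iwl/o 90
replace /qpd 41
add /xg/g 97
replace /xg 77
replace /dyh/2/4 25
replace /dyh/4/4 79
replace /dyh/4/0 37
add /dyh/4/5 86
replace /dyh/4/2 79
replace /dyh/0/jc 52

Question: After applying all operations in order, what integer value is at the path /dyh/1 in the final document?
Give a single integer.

Answer: 49

Derivation:
After op 1 (add /dyh/4/2 65): {"dyh":[{"cs":76,"ee":46,"jc":47},[50,44,46],[8,77,0,93,47],{"lo":20,"ycm":68},[9,25,65,69,61]],"eyy":[{"ah":34,"drm":96},{"bf":63,"m":95,"nb":87,"raw":36},[46,69,38,57],[70,47,18,38]],"qpd":{"chc":[15,68,35],"di":[18,33,88,44,67],"e":{"dtn":90,"vw":79,"x":39}},"xg":{"iwl":{"o":60,"wez":58},"khn":{"ags":65,"ynm":93},"q":[64,61,62,19,62]}}
After op 2 (replace /eyy 18): {"dyh":[{"cs":76,"ee":46,"jc":47},[50,44,46],[8,77,0,93,47],{"lo":20,"ycm":68},[9,25,65,69,61]],"eyy":18,"qpd":{"chc":[15,68,35],"di":[18,33,88,44,67],"e":{"dtn":90,"vw":79,"x":39}},"xg":{"iwl":{"o":60,"wez":58},"khn":{"ags":65,"ynm":93},"q":[64,61,62,19,62]}}
After op 3 (remove /xg/q/3): {"dyh":[{"cs":76,"ee":46,"jc":47},[50,44,46],[8,77,0,93,47],{"lo":20,"ycm":68},[9,25,65,69,61]],"eyy":18,"qpd":{"chc":[15,68,35],"di":[18,33,88,44,67],"e":{"dtn":90,"vw":79,"x":39}},"xg":{"iwl":{"o":60,"wez":58},"khn":{"ags":65,"ynm":93},"q":[64,61,62,62]}}
After op 4 (add /qpd/e/pw 49): {"dyh":[{"cs":76,"ee":46,"jc":47},[50,44,46],[8,77,0,93,47],{"lo":20,"ycm":68},[9,25,65,69,61]],"eyy":18,"qpd":{"chc":[15,68,35],"di":[18,33,88,44,67],"e":{"dtn":90,"pw":49,"vw":79,"x":39}},"xg":{"iwl":{"o":60,"wez":58},"khn":{"ags":65,"ynm":93},"q":[64,61,62,62]}}
After op 5 (add /dyh/0/x 77): {"dyh":[{"cs":76,"ee":46,"jc":47,"x":77},[50,44,46],[8,77,0,93,47],{"lo":20,"ycm":68},[9,25,65,69,61]],"eyy":18,"qpd":{"chc":[15,68,35],"di":[18,33,88,44,67],"e":{"dtn":90,"pw":49,"vw":79,"x":39}},"xg":{"iwl":{"o":60,"wez":58},"khn":{"ags":65,"ynm":93},"q":[64,61,62,62]}}
After op 6 (add /xg/iwl/b 35): {"dyh":[{"cs":76,"ee":46,"jc":47,"x":77},[50,44,46],[8,77,0,93,47],{"lo":20,"ycm":68},[9,25,65,69,61]],"eyy":18,"qpd":{"chc":[15,68,35],"di":[18,33,88,44,67],"e":{"dtn":90,"pw":49,"vw":79,"x":39}},"xg":{"iwl":{"b":35,"o":60,"wez":58},"khn":{"ags":65,"ynm":93},"q":[64,61,62,62]}}
After op 7 (replace /dyh/1 49): {"dyh":[{"cs":76,"ee":46,"jc":47,"x":77},49,[8,77,0,93,47],{"lo":20,"ycm":68},[9,25,65,69,61]],"eyy":18,"qpd":{"chc":[15,68,35],"di":[18,33,88,44,67],"e":{"dtn":90,"pw":49,"vw":79,"x":39}},"xg":{"iwl":{"b":35,"o":60,"wez":58},"khn":{"ags":65,"ynm":93},"q":[64,61,62,62]}}
After op 8 (replace /xg/iwl/o 90): {"dyh":[{"cs":76,"ee":46,"jc":47,"x":77},49,[8,77,0,93,47],{"lo":20,"ycm":68},[9,25,65,69,61]],"eyy":18,"qpd":{"chc":[15,68,35],"di":[18,33,88,44,67],"e":{"dtn":90,"pw":49,"vw":79,"x":39}},"xg":{"iwl":{"b":35,"o":90,"wez":58},"khn":{"ags":65,"ynm":93},"q":[64,61,62,62]}}
After op 9 (replace /qpd 41): {"dyh":[{"cs":76,"ee":46,"jc":47,"x":77},49,[8,77,0,93,47],{"lo":20,"ycm":68},[9,25,65,69,61]],"eyy":18,"qpd":41,"xg":{"iwl":{"b":35,"o":90,"wez":58},"khn":{"ags":65,"ynm":93},"q":[64,61,62,62]}}
After op 10 (add /xg/g 97): {"dyh":[{"cs":76,"ee":46,"jc":47,"x":77},49,[8,77,0,93,47],{"lo":20,"ycm":68},[9,25,65,69,61]],"eyy":18,"qpd":41,"xg":{"g":97,"iwl":{"b":35,"o":90,"wez":58},"khn":{"ags":65,"ynm":93},"q":[64,61,62,62]}}
After op 11 (replace /xg 77): {"dyh":[{"cs":76,"ee":46,"jc":47,"x":77},49,[8,77,0,93,47],{"lo":20,"ycm":68},[9,25,65,69,61]],"eyy":18,"qpd":41,"xg":77}
After op 12 (replace /dyh/2/4 25): {"dyh":[{"cs":76,"ee":46,"jc":47,"x":77},49,[8,77,0,93,25],{"lo":20,"ycm":68},[9,25,65,69,61]],"eyy":18,"qpd":41,"xg":77}
After op 13 (replace /dyh/4/4 79): {"dyh":[{"cs":76,"ee":46,"jc":47,"x":77},49,[8,77,0,93,25],{"lo":20,"ycm":68},[9,25,65,69,79]],"eyy":18,"qpd":41,"xg":77}
After op 14 (replace /dyh/4/0 37): {"dyh":[{"cs":76,"ee":46,"jc":47,"x":77},49,[8,77,0,93,25],{"lo":20,"ycm":68},[37,25,65,69,79]],"eyy":18,"qpd":41,"xg":77}
After op 15 (add /dyh/4/5 86): {"dyh":[{"cs":76,"ee":46,"jc":47,"x":77},49,[8,77,0,93,25],{"lo":20,"ycm":68},[37,25,65,69,79,86]],"eyy":18,"qpd":41,"xg":77}
After op 16 (replace /dyh/4/2 79): {"dyh":[{"cs":76,"ee":46,"jc":47,"x":77},49,[8,77,0,93,25],{"lo":20,"ycm":68},[37,25,79,69,79,86]],"eyy":18,"qpd":41,"xg":77}
After op 17 (replace /dyh/0/jc 52): {"dyh":[{"cs":76,"ee":46,"jc":52,"x":77},49,[8,77,0,93,25],{"lo":20,"ycm":68},[37,25,79,69,79,86]],"eyy":18,"qpd":41,"xg":77}
Value at /dyh/1: 49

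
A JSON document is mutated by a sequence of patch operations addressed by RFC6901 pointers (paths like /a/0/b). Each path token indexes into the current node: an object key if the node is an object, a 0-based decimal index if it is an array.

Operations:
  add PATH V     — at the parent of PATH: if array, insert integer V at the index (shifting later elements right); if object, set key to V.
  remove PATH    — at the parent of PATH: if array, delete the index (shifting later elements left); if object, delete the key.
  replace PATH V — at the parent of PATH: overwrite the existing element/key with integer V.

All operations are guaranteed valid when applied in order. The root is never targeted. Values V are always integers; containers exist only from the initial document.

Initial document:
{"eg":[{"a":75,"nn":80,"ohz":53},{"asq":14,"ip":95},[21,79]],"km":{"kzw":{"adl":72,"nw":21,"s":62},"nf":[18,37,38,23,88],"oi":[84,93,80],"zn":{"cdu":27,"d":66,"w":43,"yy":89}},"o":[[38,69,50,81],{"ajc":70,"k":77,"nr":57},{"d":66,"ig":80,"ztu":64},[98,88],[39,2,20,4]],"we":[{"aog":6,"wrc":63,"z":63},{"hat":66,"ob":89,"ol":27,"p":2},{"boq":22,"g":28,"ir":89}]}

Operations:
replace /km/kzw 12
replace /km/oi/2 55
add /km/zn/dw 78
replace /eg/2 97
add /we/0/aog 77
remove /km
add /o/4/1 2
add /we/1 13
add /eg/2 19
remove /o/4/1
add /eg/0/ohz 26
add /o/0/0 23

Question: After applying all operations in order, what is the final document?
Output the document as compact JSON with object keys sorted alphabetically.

After op 1 (replace /km/kzw 12): {"eg":[{"a":75,"nn":80,"ohz":53},{"asq":14,"ip":95},[21,79]],"km":{"kzw":12,"nf":[18,37,38,23,88],"oi":[84,93,80],"zn":{"cdu":27,"d":66,"w":43,"yy":89}},"o":[[38,69,50,81],{"ajc":70,"k":77,"nr":57},{"d":66,"ig":80,"ztu":64},[98,88],[39,2,20,4]],"we":[{"aog":6,"wrc":63,"z":63},{"hat":66,"ob":89,"ol":27,"p":2},{"boq":22,"g":28,"ir":89}]}
After op 2 (replace /km/oi/2 55): {"eg":[{"a":75,"nn":80,"ohz":53},{"asq":14,"ip":95},[21,79]],"km":{"kzw":12,"nf":[18,37,38,23,88],"oi":[84,93,55],"zn":{"cdu":27,"d":66,"w":43,"yy":89}},"o":[[38,69,50,81],{"ajc":70,"k":77,"nr":57},{"d":66,"ig":80,"ztu":64},[98,88],[39,2,20,4]],"we":[{"aog":6,"wrc":63,"z":63},{"hat":66,"ob":89,"ol":27,"p":2},{"boq":22,"g":28,"ir":89}]}
After op 3 (add /km/zn/dw 78): {"eg":[{"a":75,"nn":80,"ohz":53},{"asq":14,"ip":95},[21,79]],"km":{"kzw":12,"nf":[18,37,38,23,88],"oi":[84,93,55],"zn":{"cdu":27,"d":66,"dw":78,"w":43,"yy":89}},"o":[[38,69,50,81],{"ajc":70,"k":77,"nr":57},{"d":66,"ig":80,"ztu":64},[98,88],[39,2,20,4]],"we":[{"aog":6,"wrc":63,"z":63},{"hat":66,"ob":89,"ol":27,"p":2},{"boq":22,"g":28,"ir":89}]}
After op 4 (replace /eg/2 97): {"eg":[{"a":75,"nn":80,"ohz":53},{"asq":14,"ip":95},97],"km":{"kzw":12,"nf":[18,37,38,23,88],"oi":[84,93,55],"zn":{"cdu":27,"d":66,"dw":78,"w":43,"yy":89}},"o":[[38,69,50,81],{"ajc":70,"k":77,"nr":57},{"d":66,"ig":80,"ztu":64},[98,88],[39,2,20,4]],"we":[{"aog":6,"wrc":63,"z":63},{"hat":66,"ob":89,"ol":27,"p":2},{"boq":22,"g":28,"ir":89}]}
After op 5 (add /we/0/aog 77): {"eg":[{"a":75,"nn":80,"ohz":53},{"asq":14,"ip":95},97],"km":{"kzw":12,"nf":[18,37,38,23,88],"oi":[84,93,55],"zn":{"cdu":27,"d":66,"dw":78,"w":43,"yy":89}},"o":[[38,69,50,81],{"ajc":70,"k":77,"nr":57},{"d":66,"ig":80,"ztu":64},[98,88],[39,2,20,4]],"we":[{"aog":77,"wrc":63,"z":63},{"hat":66,"ob":89,"ol":27,"p":2},{"boq":22,"g":28,"ir":89}]}
After op 6 (remove /km): {"eg":[{"a":75,"nn":80,"ohz":53},{"asq":14,"ip":95},97],"o":[[38,69,50,81],{"ajc":70,"k":77,"nr":57},{"d":66,"ig":80,"ztu":64},[98,88],[39,2,20,4]],"we":[{"aog":77,"wrc":63,"z":63},{"hat":66,"ob":89,"ol":27,"p":2},{"boq":22,"g":28,"ir":89}]}
After op 7 (add /o/4/1 2): {"eg":[{"a":75,"nn":80,"ohz":53},{"asq":14,"ip":95},97],"o":[[38,69,50,81],{"ajc":70,"k":77,"nr":57},{"d":66,"ig":80,"ztu":64},[98,88],[39,2,2,20,4]],"we":[{"aog":77,"wrc":63,"z":63},{"hat":66,"ob":89,"ol":27,"p":2},{"boq":22,"g":28,"ir":89}]}
After op 8 (add /we/1 13): {"eg":[{"a":75,"nn":80,"ohz":53},{"asq":14,"ip":95},97],"o":[[38,69,50,81],{"ajc":70,"k":77,"nr":57},{"d":66,"ig":80,"ztu":64},[98,88],[39,2,2,20,4]],"we":[{"aog":77,"wrc":63,"z":63},13,{"hat":66,"ob":89,"ol":27,"p":2},{"boq":22,"g":28,"ir":89}]}
After op 9 (add /eg/2 19): {"eg":[{"a":75,"nn":80,"ohz":53},{"asq":14,"ip":95},19,97],"o":[[38,69,50,81],{"ajc":70,"k":77,"nr":57},{"d":66,"ig":80,"ztu":64},[98,88],[39,2,2,20,4]],"we":[{"aog":77,"wrc":63,"z":63},13,{"hat":66,"ob":89,"ol":27,"p":2},{"boq":22,"g":28,"ir":89}]}
After op 10 (remove /o/4/1): {"eg":[{"a":75,"nn":80,"ohz":53},{"asq":14,"ip":95},19,97],"o":[[38,69,50,81],{"ajc":70,"k":77,"nr":57},{"d":66,"ig":80,"ztu":64},[98,88],[39,2,20,4]],"we":[{"aog":77,"wrc":63,"z":63},13,{"hat":66,"ob":89,"ol":27,"p":2},{"boq":22,"g":28,"ir":89}]}
After op 11 (add /eg/0/ohz 26): {"eg":[{"a":75,"nn":80,"ohz":26},{"asq":14,"ip":95},19,97],"o":[[38,69,50,81],{"ajc":70,"k":77,"nr":57},{"d":66,"ig":80,"ztu":64},[98,88],[39,2,20,4]],"we":[{"aog":77,"wrc":63,"z":63},13,{"hat":66,"ob":89,"ol":27,"p":2},{"boq":22,"g":28,"ir":89}]}
After op 12 (add /o/0/0 23): {"eg":[{"a":75,"nn":80,"ohz":26},{"asq":14,"ip":95},19,97],"o":[[23,38,69,50,81],{"ajc":70,"k":77,"nr":57},{"d":66,"ig":80,"ztu":64},[98,88],[39,2,20,4]],"we":[{"aog":77,"wrc":63,"z":63},13,{"hat":66,"ob":89,"ol":27,"p":2},{"boq":22,"g":28,"ir":89}]}

Answer: {"eg":[{"a":75,"nn":80,"ohz":26},{"asq":14,"ip":95},19,97],"o":[[23,38,69,50,81],{"ajc":70,"k":77,"nr":57},{"d":66,"ig":80,"ztu":64},[98,88],[39,2,20,4]],"we":[{"aog":77,"wrc":63,"z":63},13,{"hat":66,"ob":89,"ol":27,"p":2},{"boq":22,"g":28,"ir":89}]}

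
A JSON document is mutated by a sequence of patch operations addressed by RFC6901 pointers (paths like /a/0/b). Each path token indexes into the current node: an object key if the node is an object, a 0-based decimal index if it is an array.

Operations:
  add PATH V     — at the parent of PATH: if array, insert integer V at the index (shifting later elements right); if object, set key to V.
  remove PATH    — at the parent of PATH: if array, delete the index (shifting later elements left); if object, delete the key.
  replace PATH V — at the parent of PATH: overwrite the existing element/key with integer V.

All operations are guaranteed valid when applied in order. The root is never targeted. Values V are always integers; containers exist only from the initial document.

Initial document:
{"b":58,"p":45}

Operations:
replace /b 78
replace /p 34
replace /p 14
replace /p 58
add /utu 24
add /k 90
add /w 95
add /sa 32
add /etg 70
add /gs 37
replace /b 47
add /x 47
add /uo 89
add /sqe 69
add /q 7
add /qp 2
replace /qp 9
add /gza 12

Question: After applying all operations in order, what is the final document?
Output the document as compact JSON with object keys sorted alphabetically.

Answer: {"b":47,"etg":70,"gs":37,"gza":12,"k":90,"p":58,"q":7,"qp":9,"sa":32,"sqe":69,"uo":89,"utu":24,"w":95,"x":47}

Derivation:
After op 1 (replace /b 78): {"b":78,"p":45}
After op 2 (replace /p 34): {"b":78,"p":34}
After op 3 (replace /p 14): {"b":78,"p":14}
After op 4 (replace /p 58): {"b":78,"p":58}
After op 5 (add /utu 24): {"b":78,"p":58,"utu":24}
After op 6 (add /k 90): {"b":78,"k":90,"p":58,"utu":24}
After op 7 (add /w 95): {"b":78,"k":90,"p":58,"utu":24,"w":95}
After op 8 (add /sa 32): {"b":78,"k":90,"p":58,"sa":32,"utu":24,"w":95}
After op 9 (add /etg 70): {"b":78,"etg":70,"k":90,"p":58,"sa":32,"utu":24,"w":95}
After op 10 (add /gs 37): {"b":78,"etg":70,"gs":37,"k":90,"p":58,"sa":32,"utu":24,"w":95}
After op 11 (replace /b 47): {"b":47,"etg":70,"gs":37,"k":90,"p":58,"sa":32,"utu":24,"w":95}
After op 12 (add /x 47): {"b":47,"etg":70,"gs":37,"k":90,"p":58,"sa":32,"utu":24,"w":95,"x":47}
After op 13 (add /uo 89): {"b":47,"etg":70,"gs":37,"k":90,"p":58,"sa":32,"uo":89,"utu":24,"w":95,"x":47}
After op 14 (add /sqe 69): {"b":47,"etg":70,"gs":37,"k":90,"p":58,"sa":32,"sqe":69,"uo":89,"utu":24,"w":95,"x":47}
After op 15 (add /q 7): {"b":47,"etg":70,"gs":37,"k":90,"p":58,"q":7,"sa":32,"sqe":69,"uo":89,"utu":24,"w":95,"x":47}
After op 16 (add /qp 2): {"b":47,"etg":70,"gs":37,"k":90,"p":58,"q":7,"qp":2,"sa":32,"sqe":69,"uo":89,"utu":24,"w":95,"x":47}
After op 17 (replace /qp 9): {"b":47,"etg":70,"gs":37,"k":90,"p":58,"q":7,"qp":9,"sa":32,"sqe":69,"uo":89,"utu":24,"w":95,"x":47}
After op 18 (add /gza 12): {"b":47,"etg":70,"gs":37,"gza":12,"k":90,"p":58,"q":7,"qp":9,"sa":32,"sqe":69,"uo":89,"utu":24,"w":95,"x":47}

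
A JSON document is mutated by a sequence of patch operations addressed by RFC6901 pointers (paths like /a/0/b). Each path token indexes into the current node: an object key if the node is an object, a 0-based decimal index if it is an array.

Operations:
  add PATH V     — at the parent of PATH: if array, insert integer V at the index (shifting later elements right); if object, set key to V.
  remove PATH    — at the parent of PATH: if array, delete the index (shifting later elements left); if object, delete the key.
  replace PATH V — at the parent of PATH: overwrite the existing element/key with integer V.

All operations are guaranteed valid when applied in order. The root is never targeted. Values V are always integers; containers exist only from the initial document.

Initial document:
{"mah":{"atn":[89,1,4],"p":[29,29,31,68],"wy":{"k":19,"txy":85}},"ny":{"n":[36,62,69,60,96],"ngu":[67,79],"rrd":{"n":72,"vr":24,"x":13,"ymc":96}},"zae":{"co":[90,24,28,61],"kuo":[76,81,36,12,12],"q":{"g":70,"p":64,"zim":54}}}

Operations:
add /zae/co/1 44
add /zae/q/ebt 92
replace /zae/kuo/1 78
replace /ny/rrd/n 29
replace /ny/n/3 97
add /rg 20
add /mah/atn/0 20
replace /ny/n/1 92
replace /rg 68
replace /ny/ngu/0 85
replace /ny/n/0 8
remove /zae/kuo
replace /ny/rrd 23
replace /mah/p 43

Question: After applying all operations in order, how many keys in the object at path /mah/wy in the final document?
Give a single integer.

After op 1 (add /zae/co/1 44): {"mah":{"atn":[89,1,4],"p":[29,29,31,68],"wy":{"k":19,"txy":85}},"ny":{"n":[36,62,69,60,96],"ngu":[67,79],"rrd":{"n":72,"vr":24,"x":13,"ymc":96}},"zae":{"co":[90,44,24,28,61],"kuo":[76,81,36,12,12],"q":{"g":70,"p":64,"zim":54}}}
After op 2 (add /zae/q/ebt 92): {"mah":{"atn":[89,1,4],"p":[29,29,31,68],"wy":{"k":19,"txy":85}},"ny":{"n":[36,62,69,60,96],"ngu":[67,79],"rrd":{"n":72,"vr":24,"x":13,"ymc":96}},"zae":{"co":[90,44,24,28,61],"kuo":[76,81,36,12,12],"q":{"ebt":92,"g":70,"p":64,"zim":54}}}
After op 3 (replace /zae/kuo/1 78): {"mah":{"atn":[89,1,4],"p":[29,29,31,68],"wy":{"k":19,"txy":85}},"ny":{"n":[36,62,69,60,96],"ngu":[67,79],"rrd":{"n":72,"vr":24,"x":13,"ymc":96}},"zae":{"co":[90,44,24,28,61],"kuo":[76,78,36,12,12],"q":{"ebt":92,"g":70,"p":64,"zim":54}}}
After op 4 (replace /ny/rrd/n 29): {"mah":{"atn":[89,1,4],"p":[29,29,31,68],"wy":{"k":19,"txy":85}},"ny":{"n":[36,62,69,60,96],"ngu":[67,79],"rrd":{"n":29,"vr":24,"x":13,"ymc":96}},"zae":{"co":[90,44,24,28,61],"kuo":[76,78,36,12,12],"q":{"ebt":92,"g":70,"p":64,"zim":54}}}
After op 5 (replace /ny/n/3 97): {"mah":{"atn":[89,1,4],"p":[29,29,31,68],"wy":{"k":19,"txy":85}},"ny":{"n":[36,62,69,97,96],"ngu":[67,79],"rrd":{"n":29,"vr":24,"x":13,"ymc":96}},"zae":{"co":[90,44,24,28,61],"kuo":[76,78,36,12,12],"q":{"ebt":92,"g":70,"p":64,"zim":54}}}
After op 6 (add /rg 20): {"mah":{"atn":[89,1,4],"p":[29,29,31,68],"wy":{"k":19,"txy":85}},"ny":{"n":[36,62,69,97,96],"ngu":[67,79],"rrd":{"n":29,"vr":24,"x":13,"ymc":96}},"rg":20,"zae":{"co":[90,44,24,28,61],"kuo":[76,78,36,12,12],"q":{"ebt":92,"g":70,"p":64,"zim":54}}}
After op 7 (add /mah/atn/0 20): {"mah":{"atn":[20,89,1,4],"p":[29,29,31,68],"wy":{"k":19,"txy":85}},"ny":{"n":[36,62,69,97,96],"ngu":[67,79],"rrd":{"n":29,"vr":24,"x":13,"ymc":96}},"rg":20,"zae":{"co":[90,44,24,28,61],"kuo":[76,78,36,12,12],"q":{"ebt":92,"g":70,"p":64,"zim":54}}}
After op 8 (replace /ny/n/1 92): {"mah":{"atn":[20,89,1,4],"p":[29,29,31,68],"wy":{"k":19,"txy":85}},"ny":{"n":[36,92,69,97,96],"ngu":[67,79],"rrd":{"n":29,"vr":24,"x":13,"ymc":96}},"rg":20,"zae":{"co":[90,44,24,28,61],"kuo":[76,78,36,12,12],"q":{"ebt":92,"g":70,"p":64,"zim":54}}}
After op 9 (replace /rg 68): {"mah":{"atn":[20,89,1,4],"p":[29,29,31,68],"wy":{"k":19,"txy":85}},"ny":{"n":[36,92,69,97,96],"ngu":[67,79],"rrd":{"n":29,"vr":24,"x":13,"ymc":96}},"rg":68,"zae":{"co":[90,44,24,28,61],"kuo":[76,78,36,12,12],"q":{"ebt":92,"g":70,"p":64,"zim":54}}}
After op 10 (replace /ny/ngu/0 85): {"mah":{"atn":[20,89,1,4],"p":[29,29,31,68],"wy":{"k":19,"txy":85}},"ny":{"n":[36,92,69,97,96],"ngu":[85,79],"rrd":{"n":29,"vr":24,"x":13,"ymc":96}},"rg":68,"zae":{"co":[90,44,24,28,61],"kuo":[76,78,36,12,12],"q":{"ebt":92,"g":70,"p":64,"zim":54}}}
After op 11 (replace /ny/n/0 8): {"mah":{"atn":[20,89,1,4],"p":[29,29,31,68],"wy":{"k":19,"txy":85}},"ny":{"n":[8,92,69,97,96],"ngu":[85,79],"rrd":{"n":29,"vr":24,"x":13,"ymc":96}},"rg":68,"zae":{"co":[90,44,24,28,61],"kuo":[76,78,36,12,12],"q":{"ebt":92,"g":70,"p":64,"zim":54}}}
After op 12 (remove /zae/kuo): {"mah":{"atn":[20,89,1,4],"p":[29,29,31,68],"wy":{"k":19,"txy":85}},"ny":{"n":[8,92,69,97,96],"ngu":[85,79],"rrd":{"n":29,"vr":24,"x":13,"ymc":96}},"rg":68,"zae":{"co":[90,44,24,28,61],"q":{"ebt":92,"g":70,"p":64,"zim":54}}}
After op 13 (replace /ny/rrd 23): {"mah":{"atn":[20,89,1,4],"p":[29,29,31,68],"wy":{"k":19,"txy":85}},"ny":{"n":[8,92,69,97,96],"ngu":[85,79],"rrd":23},"rg":68,"zae":{"co":[90,44,24,28,61],"q":{"ebt":92,"g":70,"p":64,"zim":54}}}
After op 14 (replace /mah/p 43): {"mah":{"atn":[20,89,1,4],"p":43,"wy":{"k":19,"txy":85}},"ny":{"n":[8,92,69,97,96],"ngu":[85,79],"rrd":23},"rg":68,"zae":{"co":[90,44,24,28,61],"q":{"ebt":92,"g":70,"p":64,"zim":54}}}
Size at path /mah/wy: 2

Answer: 2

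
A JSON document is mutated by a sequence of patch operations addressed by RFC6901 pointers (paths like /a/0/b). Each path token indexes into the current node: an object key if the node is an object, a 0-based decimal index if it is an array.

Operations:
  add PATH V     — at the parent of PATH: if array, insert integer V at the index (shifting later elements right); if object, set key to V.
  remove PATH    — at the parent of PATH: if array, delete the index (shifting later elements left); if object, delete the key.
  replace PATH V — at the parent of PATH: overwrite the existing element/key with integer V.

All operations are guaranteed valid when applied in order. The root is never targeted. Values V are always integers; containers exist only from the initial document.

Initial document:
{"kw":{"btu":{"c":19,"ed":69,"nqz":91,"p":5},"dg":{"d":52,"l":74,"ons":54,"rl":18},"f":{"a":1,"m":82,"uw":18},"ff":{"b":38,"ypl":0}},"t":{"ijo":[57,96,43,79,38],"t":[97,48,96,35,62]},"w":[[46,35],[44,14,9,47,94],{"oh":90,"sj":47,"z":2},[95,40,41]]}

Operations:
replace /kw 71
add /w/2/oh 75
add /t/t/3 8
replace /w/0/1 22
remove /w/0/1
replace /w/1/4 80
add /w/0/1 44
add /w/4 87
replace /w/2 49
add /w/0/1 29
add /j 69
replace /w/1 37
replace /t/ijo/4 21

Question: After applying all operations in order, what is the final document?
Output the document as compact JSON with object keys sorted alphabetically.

After op 1 (replace /kw 71): {"kw":71,"t":{"ijo":[57,96,43,79,38],"t":[97,48,96,35,62]},"w":[[46,35],[44,14,9,47,94],{"oh":90,"sj":47,"z":2},[95,40,41]]}
After op 2 (add /w/2/oh 75): {"kw":71,"t":{"ijo":[57,96,43,79,38],"t":[97,48,96,35,62]},"w":[[46,35],[44,14,9,47,94],{"oh":75,"sj":47,"z":2},[95,40,41]]}
After op 3 (add /t/t/3 8): {"kw":71,"t":{"ijo":[57,96,43,79,38],"t":[97,48,96,8,35,62]},"w":[[46,35],[44,14,9,47,94],{"oh":75,"sj":47,"z":2},[95,40,41]]}
After op 4 (replace /w/0/1 22): {"kw":71,"t":{"ijo":[57,96,43,79,38],"t":[97,48,96,8,35,62]},"w":[[46,22],[44,14,9,47,94],{"oh":75,"sj":47,"z":2},[95,40,41]]}
After op 5 (remove /w/0/1): {"kw":71,"t":{"ijo":[57,96,43,79,38],"t":[97,48,96,8,35,62]},"w":[[46],[44,14,9,47,94],{"oh":75,"sj":47,"z":2},[95,40,41]]}
After op 6 (replace /w/1/4 80): {"kw":71,"t":{"ijo":[57,96,43,79,38],"t":[97,48,96,8,35,62]},"w":[[46],[44,14,9,47,80],{"oh":75,"sj":47,"z":2},[95,40,41]]}
After op 7 (add /w/0/1 44): {"kw":71,"t":{"ijo":[57,96,43,79,38],"t":[97,48,96,8,35,62]},"w":[[46,44],[44,14,9,47,80],{"oh":75,"sj":47,"z":2},[95,40,41]]}
After op 8 (add /w/4 87): {"kw":71,"t":{"ijo":[57,96,43,79,38],"t":[97,48,96,8,35,62]},"w":[[46,44],[44,14,9,47,80],{"oh":75,"sj":47,"z":2},[95,40,41],87]}
After op 9 (replace /w/2 49): {"kw":71,"t":{"ijo":[57,96,43,79,38],"t":[97,48,96,8,35,62]},"w":[[46,44],[44,14,9,47,80],49,[95,40,41],87]}
After op 10 (add /w/0/1 29): {"kw":71,"t":{"ijo":[57,96,43,79,38],"t":[97,48,96,8,35,62]},"w":[[46,29,44],[44,14,9,47,80],49,[95,40,41],87]}
After op 11 (add /j 69): {"j":69,"kw":71,"t":{"ijo":[57,96,43,79,38],"t":[97,48,96,8,35,62]},"w":[[46,29,44],[44,14,9,47,80],49,[95,40,41],87]}
After op 12 (replace /w/1 37): {"j":69,"kw":71,"t":{"ijo":[57,96,43,79,38],"t":[97,48,96,8,35,62]},"w":[[46,29,44],37,49,[95,40,41],87]}
After op 13 (replace /t/ijo/4 21): {"j":69,"kw":71,"t":{"ijo":[57,96,43,79,21],"t":[97,48,96,8,35,62]},"w":[[46,29,44],37,49,[95,40,41],87]}

Answer: {"j":69,"kw":71,"t":{"ijo":[57,96,43,79,21],"t":[97,48,96,8,35,62]},"w":[[46,29,44],37,49,[95,40,41],87]}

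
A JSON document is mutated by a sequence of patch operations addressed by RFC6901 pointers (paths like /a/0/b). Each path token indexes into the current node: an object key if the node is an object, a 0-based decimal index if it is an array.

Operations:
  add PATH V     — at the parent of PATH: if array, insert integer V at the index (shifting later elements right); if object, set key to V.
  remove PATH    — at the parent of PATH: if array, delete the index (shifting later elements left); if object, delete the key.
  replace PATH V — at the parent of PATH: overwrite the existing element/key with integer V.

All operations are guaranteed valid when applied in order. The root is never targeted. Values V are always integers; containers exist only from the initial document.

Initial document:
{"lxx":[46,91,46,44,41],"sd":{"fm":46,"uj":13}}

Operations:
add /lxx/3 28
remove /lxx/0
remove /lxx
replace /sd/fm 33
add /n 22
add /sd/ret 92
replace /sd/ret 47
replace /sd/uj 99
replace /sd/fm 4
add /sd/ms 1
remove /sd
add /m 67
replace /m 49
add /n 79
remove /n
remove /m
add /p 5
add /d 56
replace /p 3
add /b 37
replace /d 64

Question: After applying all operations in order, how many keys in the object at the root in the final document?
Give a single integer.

After op 1 (add /lxx/3 28): {"lxx":[46,91,46,28,44,41],"sd":{"fm":46,"uj":13}}
After op 2 (remove /lxx/0): {"lxx":[91,46,28,44,41],"sd":{"fm":46,"uj":13}}
After op 3 (remove /lxx): {"sd":{"fm":46,"uj":13}}
After op 4 (replace /sd/fm 33): {"sd":{"fm":33,"uj":13}}
After op 5 (add /n 22): {"n":22,"sd":{"fm":33,"uj":13}}
After op 6 (add /sd/ret 92): {"n":22,"sd":{"fm":33,"ret":92,"uj":13}}
After op 7 (replace /sd/ret 47): {"n":22,"sd":{"fm":33,"ret":47,"uj":13}}
After op 8 (replace /sd/uj 99): {"n":22,"sd":{"fm":33,"ret":47,"uj":99}}
After op 9 (replace /sd/fm 4): {"n":22,"sd":{"fm":4,"ret":47,"uj":99}}
After op 10 (add /sd/ms 1): {"n":22,"sd":{"fm":4,"ms":1,"ret":47,"uj":99}}
After op 11 (remove /sd): {"n":22}
After op 12 (add /m 67): {"m":67,"n":22}
After op 13 (replace /m 49): {"m":49,"n":22}
After op 14 (add /n 79): {"m":49,"n":79}
After op 15 (remove /n): {"m":49}
After op 16 (remove /m): {}
After op 17 (add /p 5): {"p":5}
After op 18 (add /d 56): {"d":56,"p":5}
After op 19 (replace /p 3): {"d":56,"p":3}
After op 20 (add /b 37): {"b":37,"d":56,"p":3}
After op 21 (replace /d 64): {"b":37,"d":64,"p":3}
Size at the root: 3

Answer: 3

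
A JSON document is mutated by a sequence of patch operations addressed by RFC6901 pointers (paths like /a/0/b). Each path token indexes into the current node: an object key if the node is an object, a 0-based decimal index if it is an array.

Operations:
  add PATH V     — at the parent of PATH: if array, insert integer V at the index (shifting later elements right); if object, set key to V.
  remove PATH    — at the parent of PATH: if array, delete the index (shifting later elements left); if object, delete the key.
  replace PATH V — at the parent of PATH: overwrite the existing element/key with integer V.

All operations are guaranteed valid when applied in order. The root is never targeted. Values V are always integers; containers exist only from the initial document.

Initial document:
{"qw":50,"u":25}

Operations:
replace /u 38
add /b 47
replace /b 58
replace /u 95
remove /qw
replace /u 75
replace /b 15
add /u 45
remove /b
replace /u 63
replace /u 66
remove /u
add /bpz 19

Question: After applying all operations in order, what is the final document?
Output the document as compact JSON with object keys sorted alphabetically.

Answer: {"bpz":19}

Derivation:
After op 1 (replace /u 38): {"qw":50,"u":38}
After op 2 (add /b 47): {"b":47,"qw":50,"u":38}
After op 3 (replace /b 58): {"b":58,"qw":50,"u":38}
After op 4 (replace /u 95): {"b":58,"qw":50,"u":95}
After op 5 (remove /qw): {"b":58,"u":95}
After op 6 (replace /u 75): {"b":58,"u":75}
After op 7 (replace /b 15): {"b":15,"u":75}
After op 8 (add /u 45): {"b":15,"u":45}
After op 9 (remove /b): {"u":45}
After op 10 (replace /u 63): {"u":63}
After op 11 (replace /u 66): {"u":66}
After op 12 (remove /u): {}
After op 13 (add /bpz 19): {"bpz":19}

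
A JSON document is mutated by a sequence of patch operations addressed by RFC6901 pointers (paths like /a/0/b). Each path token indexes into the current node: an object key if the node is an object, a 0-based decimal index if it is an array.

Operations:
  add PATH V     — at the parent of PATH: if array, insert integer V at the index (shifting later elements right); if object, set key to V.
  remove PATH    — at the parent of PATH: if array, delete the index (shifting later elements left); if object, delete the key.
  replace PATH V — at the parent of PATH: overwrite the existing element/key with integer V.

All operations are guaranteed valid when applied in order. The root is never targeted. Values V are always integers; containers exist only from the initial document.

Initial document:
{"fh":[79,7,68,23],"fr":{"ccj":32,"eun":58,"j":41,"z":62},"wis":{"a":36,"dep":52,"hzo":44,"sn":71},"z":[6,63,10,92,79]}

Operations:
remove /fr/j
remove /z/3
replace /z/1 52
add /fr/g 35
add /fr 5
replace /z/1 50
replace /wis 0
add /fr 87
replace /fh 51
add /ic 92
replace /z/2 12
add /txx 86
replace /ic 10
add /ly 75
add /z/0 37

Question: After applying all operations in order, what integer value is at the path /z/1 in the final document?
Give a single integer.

After op 1 (remove /fr/j): {"fh":[79,7,68,23],"fr":{"ccj":32,"eun":58,"z":62},"wis":{"a":36,"dep":52,"hzo":44,"sn":71},"z":[6,63,10,92,79]}
After op 2 (remove /z/3): {"fh":[79,7,68,23],"fr":{"ccj":32,"eun":58,"z":62},"wis":{"a":36,"dep":52,"hzo":44,"sn":71},"z":[6,63,10,79]}
After op 3 (replace /z/1 52): {"fh":[79,7,68,23],"fr":{"ccj":32,"eun":58,"z":62},"wis":{"a":36,"dep":52,"hzo":44,"sn":71},"z":[6,52,10,79]}
After op 4 (add /fr/g 35): {"fh":[79,7,68,23],"fr":{"ccj":32,"eun":58,"g":35,"z":62},"wis":{"a":36,"dep":52,"hzo":44,"sn":71},"z":[6,52,10,79]}
After op 5 (add /fr 5): {"fh":[79,7,68,23],"fr":5,"wis":{"a":36,"dep":52,"hzo":44,"sn":71},"z":[6,52,10,79]}
After op 6 (replace /z/1 50): {"fh":[79,7,68,23],"fr":5,"wis":{"a":36,"dep":52,"hzo":44,"sn":71},"z":[6,50,10,79]}
After op 7 (replace /wis 0): {"fh":[79,7,68,23],"fr":5,"wis":0,"z":[6,50,10,79]}
After op 8 (add /fr 87): {"fh":[79,7,68,23],"fr":87,"wis":0,"z":[6,50,10,79]}
After op 9 (replace /fh 51): {"fh":51,"fr":87,"wis":0,"z":[6,50,10,79]}
After op 10 (add /ic 92): {"fh":51,"fr":87,"ic":92,"wis":0,"z":[6,50,10,79]}
After op 11 (replace /z/2 12): {"fh":51,"fr":87,"ic":92,"wis":0,"z":[6,50,12,79]}
After op 12 (add /txx 86): {"fh":51,"fr":87,"ic":92,"txx":86,"wis":0,"z":[6,50,12,79]}
After op 13 (replace /ic 10): {"fh":51,"fr":87,"ic":10,"txx":86,"wis":0,"z":[6,50,12,79]}
After op 14 (add /ly 75): {"fh":51,"fr":87,"ic":10,"ly":75,"txx":86,"wis":0,"z":[6,50,12,79]}
After op 15 (add /z/0 37): {"fh":51,"fr":87,"ic":10,"ly":75,"txx":86,"wis":0,"z":[37,6,50,12,79]}
Value at /z/1: 6

Answer: 6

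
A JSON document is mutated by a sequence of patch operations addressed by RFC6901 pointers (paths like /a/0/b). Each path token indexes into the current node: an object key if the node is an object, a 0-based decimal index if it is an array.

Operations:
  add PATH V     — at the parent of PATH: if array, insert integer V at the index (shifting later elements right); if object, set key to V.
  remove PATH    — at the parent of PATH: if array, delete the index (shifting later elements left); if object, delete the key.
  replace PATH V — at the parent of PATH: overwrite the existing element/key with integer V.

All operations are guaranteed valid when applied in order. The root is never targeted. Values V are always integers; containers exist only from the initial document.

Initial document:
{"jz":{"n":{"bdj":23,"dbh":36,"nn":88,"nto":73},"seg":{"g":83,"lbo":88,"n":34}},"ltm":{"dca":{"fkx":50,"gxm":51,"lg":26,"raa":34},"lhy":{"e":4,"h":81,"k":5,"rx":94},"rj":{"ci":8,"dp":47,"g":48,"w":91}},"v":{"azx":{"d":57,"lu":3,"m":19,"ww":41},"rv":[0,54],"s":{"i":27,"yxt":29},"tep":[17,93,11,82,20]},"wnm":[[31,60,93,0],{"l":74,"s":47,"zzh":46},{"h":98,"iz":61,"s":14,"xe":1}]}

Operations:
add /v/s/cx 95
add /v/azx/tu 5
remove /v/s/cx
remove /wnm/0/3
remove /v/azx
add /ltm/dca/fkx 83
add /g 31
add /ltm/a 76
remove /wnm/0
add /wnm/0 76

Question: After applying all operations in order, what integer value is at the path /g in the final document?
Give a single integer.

Answer: 31

Derivation:
After op 1 (add /v/s/cx 95): {"jz":{"n":{"bdj":23,"dbh":36,"nn":88,"nto":73},"seg":{"g":83,"lbo":88,"n":34}},"ltm":{"dca":{"fkx":50,"gxm":51,"lg":26,"raa":34},"lhy":{"e":4,"h":81,"k":5,"rx":94},"rj":{"ci":8,"dp":47,"g":48,"w":91}},"v":{"azx":{"d":57,"lu":3,"m":19,"ww":41},"rv":[0,54],"s":{"cx":95,"i":27,"yxt":29},"tep":[17,93,11,82,20]},"wnm":[[31,60,93,0],{"l":74,"s":47,"zzh":46},{"h":98,"iz":61,"s":14,"xe":1}]}
After op 2 (add /v/azx/tu 5): {"jz":{"n":{"bdj":23,"dbh":36,"nn":88,"nto":73},"seg":{"g":83,"lbo":88,"n":34}},"ltm":{"dca":{"fkx":50,"gxm":51,"lg":26,"raa":34},"lhy":{"e":4,"h":81,"k":5,"rx":94},"rj":{"ci":8,"dp":47,"g":48,"w":91}},"v":{"azx":{"d":57,"lu":3,"m":19,"tu":5,"ww":41},"rv":[0,54],"s":{"cx":95,"i":27,"yxt":29},"tep":[17,93,11,82,20]},"wnm":[[31,60,93,0],{"l":74,"s":47,"zzh":46},{"h":98,"iz":61,"s":14,"xe":1}]}
After op 3 (remove /v/s/cx): {"jz":{"n":{"bdj":23,"dbh":36,"nn":88,"nto":73},"seg":{"g":83,"lbo":88,"n":34}},"ltm":{"dca":{"fkx":50,"gxm":51,"lg":26,"raa":34},"lhy":{"e":4,"h":81,"k":5,"rx":94},"rj":{"ci":8,"dp":47,"g":48,"w":91}},"v":{"azx":{"d":57,"lu":3,"m":19,"tu":5,"ww":41},"rv":[0,54],"s":{"i":27,"yxt":29},"tep":[17,93,11,82,20]},"wnm":[[31,60,93,0],{"l":74,"s":47,"zzh":46},{"h":98,"iz":61,"s":14,"xe":1}]}
After op 4 (remove /wnm/0/3): {"jz":{"n":{"bdj":23,"dbh":36,"nn":88,"nto":73},"seg":{"g":83,"lbo":88,"n":34}},"ltm":{"dca":{"fkx":50,"gxm":51,"lg":26,"raa":34},"lhy":{"e":4,"h":81,"k":5,"rx":94},"rj":{"ci":8,"dp":47,"g":48,"w":91}},"v":{"azx":{"d":57,"lu":3,"m":19,"tu":5,"ww":41},"rv":[0,54],"s":{"i":27,"yxt":29},"tep":[17,93,11,82,20]},"wnm":[[31,60,93],{"l":74,"s":47,"zzh":46},{"h":98,"iz":61,"s":14,"xe":1}]}
After op 5 (remove /v/azx): {"jz":{"n":{"bdj":23,"dbh":36,"nn":88,"nto":73},"seg":{"g":83,"lbo":88,"n":34}},"ltm":{"dca":{"fkx":50,"gxm":51,"lg":26,"raa":34},"lhy":{"e":4,"h":81,"k":5,"rx":94},"rj":{"ci":8,"dp":47,"g":48,"w":91}},"v":{"rv":[0,54],"s":{"i":27,"yxt":29},"tep":[17,93,11,82,20]},"wnm":[[31,60,93],{"l":74,"s":47,"zzh":46},{"h":98,"iz":61,"s":14,"xe":1}]}
After op 6 (add /ltm/dca/fkx 83): {"jz":{"n":{"bdj":23,"dbh":36,"nn":88,"nto":73},"seg":{"g":83,"lbo":88,"n":34}},"ltm":{"dca":{"fkx":83,"gxm":51,"lg":26,"raa":34},"lhy":{"e":4,"h":81,"k":5,"rx":94},"rj":{"ci":8,"dp":47,"g":48,"w":91}},"v":{"rv":[0,54],"s":{"i":27,"yxt":29},"tep":[17,93,11,82,20]},"wnm":[[31,60,93],{"l":74,"s":47,"zzh":46},{"h":98,"iz":61,"s":14,"xe":1}]}
After op 7 (add /g 31): {"g":31,"jz":{"n":{"bdj":23,"dbh":36,"nn":88,"nto":73},"seg":{"g":83,"lbo":88,"n":34}},"ltm":{"dca":{"fkx":83,"gxm":51,"lg":26,"raa":34},"lhy":{"e":4,"h":81,"k":5,"rx":94},"rj":{"ci":8,"dp":47,"g":48,"w":91}},"v":{"rv":[0,54],"s":{"i":27,"yxt":29},"tep":[17,93,11,82,20]},"wnm":[[31,60,93],{"l":74,"s":47,"zzh":46},{"h":98,"iz":61,"s":14,"xe":1}]}
After op 8 (add /ltm/a 76): {"g":31,"jz":{"n":{"bdj":23,"dbh":36,"nn":88,"nto":73},"seg":{"g":83,"lbo":88,"n":34}},"ltm":{"a":76,"dca":{"fkx":83,"gxm":51,"lg":26,"raa":34},"lhy":{"e":4,"h":81,"k":5,"rx":94},"rj":{"ci":8,"dp":47,"g":48,"w":91}},"v":{"rv":[0,54],"s":{"i":27,"yxt":29},"tep":[17,93,11,82,20]},"wnm":[[31,60,93],{"l":74,"s":47,"zzh":46},{"h":98,"iz":61,"s":14,"xe":1}]}
After op 9 (remove /wnm/0): {"g":31,"jz":{"n":{"bdj":23,"dbh":36,"nn":88,"nto":73},"seg":{"g":83,"lbo":88,"n":34}},"ltm":{"a":76,"dca":{"fkx":83,"gxm":51,"lg":26,"raa":34},"lhy":{"e":4,"h":81,"k":5,"rx":94},"rj":{"ci":8,"dp":47,"g":48,"w":91}},"v":{"rv":[0,54],"s":{"i":27,"yxt":29},"tep":[17,93,11,82,20]},"wnm":[{"l":74,"s":47,"zzh":46},{"h":98,"iz":61,"s":14,"xe":1}]}
After op 10 (add /wnm/0 76): {"g":31,"jz":{"n":{"bdj":23,"dbh":36,"nn":88,"nto":73},"seg":{"g":83,"lbo":88,"n":34}},"ltm":{"a":76,"dca":{"fkx":83,"gxm":51,"lg":26,"raa":34},"lhy":{"e":4,"h":81,"k":5,"rx":94},"rj":{"ci":8,"dp":47,"g":48,"w":91}},"v":{"rv":[0,54],"s":{"i":27,"yxt":29},"tep":[17,93,11,82,20]},"wnm":[76,{"l":74,"s":47,"zzh":46},{"h":98,"iz":61,"s":14,"xe":1}]}
Value at /g: 31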